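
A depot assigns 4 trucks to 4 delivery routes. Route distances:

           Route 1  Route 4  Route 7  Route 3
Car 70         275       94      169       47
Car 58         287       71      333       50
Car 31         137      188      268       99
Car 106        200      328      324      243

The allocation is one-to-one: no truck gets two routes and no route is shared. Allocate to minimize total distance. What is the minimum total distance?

Min total: 539 km

This is the linear assignment problem.
Optimal: Car 70→Route 7 (169 km), Car 58→Route 4 (71 km), Car 31→Route 3 (99 km), Car 106→Route 1 (200 km) — total 169+71+99+200 = 539 km.
No other one-to-one assignment undercuts 539 km.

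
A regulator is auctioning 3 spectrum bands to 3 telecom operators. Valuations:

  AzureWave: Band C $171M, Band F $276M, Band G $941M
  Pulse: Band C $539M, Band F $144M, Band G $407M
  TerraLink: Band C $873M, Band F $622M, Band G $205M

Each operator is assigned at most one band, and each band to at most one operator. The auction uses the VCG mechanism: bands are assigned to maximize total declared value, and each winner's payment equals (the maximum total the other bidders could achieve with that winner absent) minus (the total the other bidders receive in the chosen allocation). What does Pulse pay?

Efficient allocation: AzureWave→Band G ($941M), Pulse→Band C ($539M), TerraLink→Band F ($622M); total welfare W = $2102M.
Pulse receives Band C at value $539M, so the others get W − 539 = $1563M.
Without Pulse: best allocation of the remaining 2 bidders over all 3 bands is AzureWave→Band G ($941M), TerraLink→Band C ($873M), total $1814M.
VCG payment = (others' best without Pulse) − (others' welfare with Pulse) = 1814 − 1563 = $251M.

Pulse pays $251M.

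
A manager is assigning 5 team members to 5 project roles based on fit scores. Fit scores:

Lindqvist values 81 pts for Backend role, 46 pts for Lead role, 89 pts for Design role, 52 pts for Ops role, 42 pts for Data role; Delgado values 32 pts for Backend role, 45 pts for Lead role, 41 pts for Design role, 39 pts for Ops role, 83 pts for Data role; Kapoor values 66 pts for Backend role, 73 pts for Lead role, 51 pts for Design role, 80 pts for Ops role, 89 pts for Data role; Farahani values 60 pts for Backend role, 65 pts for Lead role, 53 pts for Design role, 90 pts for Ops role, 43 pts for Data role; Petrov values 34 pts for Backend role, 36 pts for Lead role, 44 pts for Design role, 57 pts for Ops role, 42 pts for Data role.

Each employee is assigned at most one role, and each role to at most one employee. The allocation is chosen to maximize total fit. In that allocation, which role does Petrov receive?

Petrov receives Design role.

Optimal: Lindqvist→Backend role (81 pts), Delgado→Data role (83 pts), Kapoor→Lead role (73 pts), Farahani→Ops role (90 pts), Petrov→Design role (44 pts) — total 81+83+73+90+44 = 371 pts.
No other one-to-one assignment exceeds 371 pts.
Petrov's own top role is Ops role (57 pts), but forcing Petrov→Ops role and reassigning the rest optimally gives only 362 pts — worse by 9.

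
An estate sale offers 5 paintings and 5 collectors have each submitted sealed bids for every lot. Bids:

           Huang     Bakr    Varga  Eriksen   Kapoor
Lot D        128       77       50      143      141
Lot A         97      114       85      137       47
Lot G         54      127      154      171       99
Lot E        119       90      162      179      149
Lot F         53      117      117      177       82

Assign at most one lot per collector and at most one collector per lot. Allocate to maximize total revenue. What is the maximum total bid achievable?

Optimal: Huang→Lot D ($128), Bakr→Lot A ($114), Varga→Lot G ($154), Eriksen→Lot F ($177), Kapoor→Lot E ($149) — total 128+114+154+177+149 = $722.
Max-entry greedy (repeatedly take the single best remaining cell) gives $688, worse by 34.
Every other assignment is strictly worse.

Maximum total: $722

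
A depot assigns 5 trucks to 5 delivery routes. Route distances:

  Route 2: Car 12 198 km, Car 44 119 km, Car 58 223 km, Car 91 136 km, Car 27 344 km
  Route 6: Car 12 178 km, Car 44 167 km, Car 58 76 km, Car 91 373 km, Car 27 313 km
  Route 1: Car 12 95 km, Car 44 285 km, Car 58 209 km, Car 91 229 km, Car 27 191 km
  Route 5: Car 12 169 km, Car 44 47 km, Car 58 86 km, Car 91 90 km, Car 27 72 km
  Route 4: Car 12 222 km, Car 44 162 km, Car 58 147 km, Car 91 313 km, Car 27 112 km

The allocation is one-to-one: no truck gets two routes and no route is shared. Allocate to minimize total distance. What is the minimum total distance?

This is the linear assignment problem.
Optimal: Car 12→Route 1 (95 km), Car 44→Route 5 (47 km), Car 58→Route 6 (76 km), Car 91→Route 2 (136 km), Car 27→Route 4 (112 km) — total 95+47+76+136+112 = 466 km.
Column-greedy (each route in turn goes to its cheapest remaining truck) gives 675 km, worse by 209.
Next-best assignment: Car 12→Route 1, Car 44→Route 2, Car 58→Route 6, Car 91→Route 5, Car 27→Route 4 = 492 km.

Min total: 466 km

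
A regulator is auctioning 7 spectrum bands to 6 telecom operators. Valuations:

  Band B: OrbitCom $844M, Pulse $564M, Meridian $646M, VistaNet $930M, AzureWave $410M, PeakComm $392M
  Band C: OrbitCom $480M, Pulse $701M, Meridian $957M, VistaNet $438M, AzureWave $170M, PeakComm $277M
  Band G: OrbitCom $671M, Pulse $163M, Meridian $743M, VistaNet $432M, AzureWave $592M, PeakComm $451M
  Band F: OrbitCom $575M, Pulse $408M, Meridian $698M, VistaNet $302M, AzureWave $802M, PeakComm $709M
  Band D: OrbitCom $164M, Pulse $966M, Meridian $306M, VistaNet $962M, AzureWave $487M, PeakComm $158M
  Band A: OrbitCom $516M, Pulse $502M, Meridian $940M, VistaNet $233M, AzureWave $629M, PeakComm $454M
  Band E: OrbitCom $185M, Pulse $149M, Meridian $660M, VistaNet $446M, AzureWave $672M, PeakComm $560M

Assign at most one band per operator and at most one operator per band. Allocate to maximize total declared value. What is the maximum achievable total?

Max total: $4905M

Optimal: OrbitCom→Band G ($671M), Pulse→Band D ($966M), Meridian→Band C ($957M), VistaNet→Band B ($930M), AzureWave→Band E ($672M), PeakComm→Band F ($709M) — total 671+966+957+930+672+709 = $4905M.
Column-greedy (each band in turn goes to its best remaining operator) gives $4780M, worse by 125.
Next-best assignment: OrbitCom→Band G, Pulse→Band D, Meridian→Band A, VistaNet→Band B, AzureWave→Band E, PeakComm→Band F = $4888M.
Swapping AzureWave↔VistaNet (AzureWave→Band B $410M, VistaNet→Band E $446M) loses 746.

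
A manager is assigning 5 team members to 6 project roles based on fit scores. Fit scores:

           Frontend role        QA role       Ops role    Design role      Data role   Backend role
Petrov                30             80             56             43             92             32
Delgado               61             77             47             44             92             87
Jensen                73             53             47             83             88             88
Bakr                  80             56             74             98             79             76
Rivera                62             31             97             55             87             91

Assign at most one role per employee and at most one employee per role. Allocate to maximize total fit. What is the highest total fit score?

Optimal: Petrov→QA role (80 pts), Delgado→Data role (92 pts), Jensen→Backend role (88 pts), Bakr→Design role (98 pts), Rivera→Ops role (97 pts) — total 80+92+88+98+97 = 455 pts.
Next-best assignment: Petrov→Data role, Delgado→QA role, Jensen→Backend role, Bakr→Design role, Rivera→Ops role = 452 pts.

Maximum total: 455 pts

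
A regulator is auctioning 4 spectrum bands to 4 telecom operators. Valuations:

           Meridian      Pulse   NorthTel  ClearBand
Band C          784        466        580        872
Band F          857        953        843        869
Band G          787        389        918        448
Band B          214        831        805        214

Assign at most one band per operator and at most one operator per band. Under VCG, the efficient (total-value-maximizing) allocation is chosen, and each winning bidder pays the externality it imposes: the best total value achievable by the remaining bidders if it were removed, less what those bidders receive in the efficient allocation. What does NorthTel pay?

Efficient allocation: Meridian→Band F ($857M), Pulse→Band B ($831M), NorthTel→Band G ($918M), ClearBand→Band C ($872M); total welfare W = $3478M.
NorthTel receives Band G at value $918M, so the others get W − 918 = $2560M.
Without NorthTel: best allocation of the remaining 3 bidders over all 4 bands is Meridian→Band G ($787M), Pulse→Band F ($953M), ClearBand→Band C ($872M), total $2612M.
VCG payment = (others' best without NorthTel) − (others' welfare with NorthTel) = 2612 − 2560 = $52M.

NorthTel pays $52M.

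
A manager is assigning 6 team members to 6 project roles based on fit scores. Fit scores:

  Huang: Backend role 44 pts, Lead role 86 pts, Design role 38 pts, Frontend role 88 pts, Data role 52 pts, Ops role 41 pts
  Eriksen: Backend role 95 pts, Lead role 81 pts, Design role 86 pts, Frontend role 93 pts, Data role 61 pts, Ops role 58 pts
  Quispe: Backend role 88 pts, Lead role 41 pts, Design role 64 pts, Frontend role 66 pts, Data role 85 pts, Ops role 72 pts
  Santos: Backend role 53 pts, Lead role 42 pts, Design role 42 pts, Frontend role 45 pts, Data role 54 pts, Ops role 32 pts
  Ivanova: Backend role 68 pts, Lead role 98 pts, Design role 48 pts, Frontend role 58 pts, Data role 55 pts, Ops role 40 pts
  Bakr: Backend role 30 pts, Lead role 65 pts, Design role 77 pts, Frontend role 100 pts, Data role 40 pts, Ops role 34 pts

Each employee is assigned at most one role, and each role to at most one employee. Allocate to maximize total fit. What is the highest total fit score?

Max total: 484 pts

Optimal: Huang→Frontend role (88 pts), Eriksen→Backend role (95 pts), Quispe→Ops role (72 pts), Santos→Data role (54 pts), Ivanova→Lead role (98 pts), Bakr→Design role (77 pts) — total 88+95+72+54+98+77 = 484 pts.
Column-greedy (each role in turn goes to its best remaining employee) gives 475 pts, worse by 9.
Next-best assignment: Huang→Frontend role, Eriksen→Backend role, Quispe→Data role, Santos→Ops role, Ivanova→Lead role, Bakr→Design role = 475 pts.
Every other assignment is strictly worse.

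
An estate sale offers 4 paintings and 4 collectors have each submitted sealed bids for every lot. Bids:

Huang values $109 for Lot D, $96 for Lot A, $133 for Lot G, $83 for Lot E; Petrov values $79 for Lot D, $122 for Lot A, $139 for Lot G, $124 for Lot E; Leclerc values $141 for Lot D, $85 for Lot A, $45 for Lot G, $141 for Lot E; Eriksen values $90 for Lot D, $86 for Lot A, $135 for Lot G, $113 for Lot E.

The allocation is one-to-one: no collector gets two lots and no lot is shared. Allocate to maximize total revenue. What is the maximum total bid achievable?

Maximum total: $509

Treat this as an assignment problem: match each collector to one lot.
Optimal: Huang→Lot G ($133), Petrov→Lot A ($122), Leclerc→Lot D ($141), Eriksen→Lot E ($113) — total 133+122+141+113 = $509.
Row-greedy (each collector in turn takes its best remaining lot) gives $484, worse by 25.
Swapping Eriksen↔Leclerc (Eriksen→Lot D $90, Leclerc→Lot E $141) loses 23.
No other one-to-one assignment exceeds $509.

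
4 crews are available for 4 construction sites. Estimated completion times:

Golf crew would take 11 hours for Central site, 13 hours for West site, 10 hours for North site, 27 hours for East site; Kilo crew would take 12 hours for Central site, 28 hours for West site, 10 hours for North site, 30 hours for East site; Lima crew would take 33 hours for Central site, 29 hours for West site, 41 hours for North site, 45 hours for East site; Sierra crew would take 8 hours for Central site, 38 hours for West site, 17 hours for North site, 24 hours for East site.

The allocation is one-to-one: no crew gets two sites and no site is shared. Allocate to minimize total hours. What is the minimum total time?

Optimal: Golf crew→Central site (11 hours), Kilo crew→North site (10 hours), Lima crew→West site (29 hours), Sierra crew→East site (24 hours) — total 11+10+29+24 = 74 hours.
Min-entry greedy (repeatedly take the single cheapest remaining cell) gives 91 hours, worse by 17.
Swapping Kilo crew↔Sierra crew (Kilo crew→East site 30 hours, Sierra crew→North site 17 hours) adds 13.
Checked against all permutations: 74 hours is optimal.

Minimum total: 74 hours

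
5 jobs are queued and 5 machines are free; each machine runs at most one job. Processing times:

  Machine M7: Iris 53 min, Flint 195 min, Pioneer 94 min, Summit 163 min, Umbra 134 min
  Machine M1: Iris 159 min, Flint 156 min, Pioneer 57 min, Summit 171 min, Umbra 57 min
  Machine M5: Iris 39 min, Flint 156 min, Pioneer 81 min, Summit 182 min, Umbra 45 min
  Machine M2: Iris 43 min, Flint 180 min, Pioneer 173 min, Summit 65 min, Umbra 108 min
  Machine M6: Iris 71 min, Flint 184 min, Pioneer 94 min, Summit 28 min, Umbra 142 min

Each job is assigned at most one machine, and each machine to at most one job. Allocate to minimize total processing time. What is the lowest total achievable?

Optimal: Iris→Machine M7 (53 min), Flint→Machine M2 (180 min), Pioneer→Machine M1 (57 min), Summit→Machine M6 (28 min), Umbra→Machine M5 (45 min) — total 53+180+57+28+45 = 363 min.
Min-entry greedy (repeatedly take the single cheapest remaining cell) gives 427 min, worse by 64.
Next-best assignment: Iris→Machine M2, Flint→Machine M1, Pioneer→Machine M7, Summit→Machine M6, Umbra→Machine M5 = 366 min.
Swapping Umbra↔Iris (Umbra→Machine M7 134 min, Iris→Machine M5 39 min) adds 75.

Min total: 363 min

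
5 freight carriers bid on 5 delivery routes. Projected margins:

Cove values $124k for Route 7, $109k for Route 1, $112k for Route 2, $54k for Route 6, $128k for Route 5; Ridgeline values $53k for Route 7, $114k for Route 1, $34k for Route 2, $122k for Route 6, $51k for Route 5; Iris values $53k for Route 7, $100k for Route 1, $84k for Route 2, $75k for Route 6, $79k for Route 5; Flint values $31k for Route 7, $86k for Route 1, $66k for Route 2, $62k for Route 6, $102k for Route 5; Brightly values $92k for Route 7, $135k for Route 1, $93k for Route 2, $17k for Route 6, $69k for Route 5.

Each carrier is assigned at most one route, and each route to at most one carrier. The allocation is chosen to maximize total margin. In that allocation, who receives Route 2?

Optimal: Cove→Route 7 ($124k), Ridgeline→Route 6 ($122k), Iris→Route 2 ($84k), Flint→Route 5 ($102k), Brightly→Route 1 ($135k) — total 124+122+84+102+135 = $567k.
Max-entry greedy (repeatedly take the single best remaining cell) gives $500k, worse by 67.
Next-best assignment: Cove→Route 7, Ridgeline→Route 6, Iris→Route 1, Flint→Route 5, Brightly→Route 2 = $541k.
Swapping Ridgeline↔Brightly (Ridgeline→Route 1 $114k, Brightly→Route 6 $17k) loses 126.
Iris's own top route is Route 1 ($100k), but forcing Iris→Route 1 and reassigning the rest optimally gives only $541k — worse by 26.

Iris receives Route 2.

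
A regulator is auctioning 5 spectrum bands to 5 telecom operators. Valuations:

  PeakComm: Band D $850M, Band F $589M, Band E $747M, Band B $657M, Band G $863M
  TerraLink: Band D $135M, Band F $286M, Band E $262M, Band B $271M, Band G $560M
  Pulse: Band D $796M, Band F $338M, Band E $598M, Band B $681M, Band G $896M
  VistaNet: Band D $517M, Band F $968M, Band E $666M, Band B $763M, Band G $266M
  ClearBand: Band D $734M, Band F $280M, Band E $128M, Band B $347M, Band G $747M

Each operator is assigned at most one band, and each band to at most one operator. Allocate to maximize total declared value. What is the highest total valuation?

This is a one-to-one assignment (maximum-weight bipartite matching).
Optimal: PeakComm→Band E ($747M), TerraLink→Band G ($560M), Pulse→Band B ($681M), VistaNet→Band F ($968M), ClearBand→Band D ($734M) — total 747+560+681+968+734 = $3690M.
Max-entry greedy (repeatedly take the single best remaining cell) gives $3323M, worse by 367.

Maximum total: $3690M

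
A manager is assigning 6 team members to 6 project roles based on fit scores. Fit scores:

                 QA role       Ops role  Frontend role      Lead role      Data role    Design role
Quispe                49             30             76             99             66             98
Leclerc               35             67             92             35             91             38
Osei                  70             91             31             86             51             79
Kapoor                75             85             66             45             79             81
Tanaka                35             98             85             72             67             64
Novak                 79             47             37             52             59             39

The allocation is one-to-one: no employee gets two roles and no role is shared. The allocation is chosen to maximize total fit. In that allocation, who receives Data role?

Optimal: Quispe→Design role (98 pts), Leclerc→Frontend role (92 pts), Osei→Lead role (86 pts), Kapoor→Data role (79 pts), Tanaka→Ops role (98 pts), Novak→QA role (79 pts) — total 98+92+86+79+98+79 = 532 pts.
Max-entry greedy (repeatedly take the single best remaining cell) gives 500 pts, worse by 32.
Kapoor's own top role is Ops role (85 pts), but forcing Kapoor→Ops role and reassigning the rest optimally gives only 524 pts — worse by 8.

Kapoor receives Data role.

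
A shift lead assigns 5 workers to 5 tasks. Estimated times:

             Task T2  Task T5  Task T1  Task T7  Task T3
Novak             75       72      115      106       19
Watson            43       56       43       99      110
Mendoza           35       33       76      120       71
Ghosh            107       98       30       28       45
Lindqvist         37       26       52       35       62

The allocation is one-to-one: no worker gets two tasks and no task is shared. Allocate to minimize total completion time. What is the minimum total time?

Optimal: Novak→Task T3 (19 min), Watson→Task T1 (43 min), Mendoza→Task T2 (35 min), Ghosh→Task T7 (28 min), Lindqvist→Task T5 (26 min) — total 19+43+35+28+26 = 151 min.
Swapping Mendoza↔Novak (Mendoza→Task T3 71 min, Novak→Task T2 75 min) adds 92.

Min total: 151 min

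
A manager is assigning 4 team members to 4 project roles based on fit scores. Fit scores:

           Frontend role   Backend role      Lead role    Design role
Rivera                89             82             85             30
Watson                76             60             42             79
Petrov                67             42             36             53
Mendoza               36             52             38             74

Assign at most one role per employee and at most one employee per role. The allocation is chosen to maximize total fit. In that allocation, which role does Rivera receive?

Treat this as an assignment problem: match each employee to one role.
Optimal: Rivera→Lead role (85 pts), Watson→Backend role (60 pts), Petrov→Frontend role (67 pts), Mendoza→Design role (74 pts) — total 85+60+67+74 = 286 pts.
Column-greedy (each role in turn goes to its best remaining employee) gives 240 pts, worse by 46.
Swapping Rivera↔Petrov (Rivera→Frontend role 89 pts, Petrov→Lead role 36 pts) loses 27.
No other one-to-one assignment exceeds 286 pts.
Rivera's own top role is Frontend role (89 pts), but forcing Rivera→Frontend role and reassigning the rest optimally gives only 259 pts — worse by 27.

Rivera receives Lead role.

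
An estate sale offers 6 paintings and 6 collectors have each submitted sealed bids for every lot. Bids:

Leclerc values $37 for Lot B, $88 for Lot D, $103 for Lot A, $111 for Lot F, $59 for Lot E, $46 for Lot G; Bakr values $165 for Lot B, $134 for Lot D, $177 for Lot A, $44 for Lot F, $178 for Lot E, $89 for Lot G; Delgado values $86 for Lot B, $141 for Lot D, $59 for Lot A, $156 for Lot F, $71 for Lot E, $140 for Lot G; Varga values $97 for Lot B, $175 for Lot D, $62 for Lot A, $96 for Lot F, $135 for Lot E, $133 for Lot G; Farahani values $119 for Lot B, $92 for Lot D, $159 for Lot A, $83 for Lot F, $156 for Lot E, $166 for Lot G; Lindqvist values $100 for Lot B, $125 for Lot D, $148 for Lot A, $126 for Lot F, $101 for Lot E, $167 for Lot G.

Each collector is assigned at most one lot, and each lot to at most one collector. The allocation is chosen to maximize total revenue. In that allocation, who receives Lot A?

Optimal: Leclerc→Lot A ($103), Bakr→Lot B ($165), Delgado→Lot F ($156), Varga→Lot D ($175), Farahani→Lot E ($156), Lindqvist→Lot G ($167) — total 103+165+156+175+156+167 = $922.
Next-best assignment: Leclerc→Lot A, Bakr→Lot E, Delgado→Lot F, Varga→Lot D, Farahani→Lot B, Lindqvist→Lot G = $898.
Checked against all permutations: $922 is optimal.
Leclerc's own top lot is Lot F ($111), but forcing Leclerc→Lot F and reassigning the rest optimally gives only $895 — worse by 27.

Leclerc receives Lot A.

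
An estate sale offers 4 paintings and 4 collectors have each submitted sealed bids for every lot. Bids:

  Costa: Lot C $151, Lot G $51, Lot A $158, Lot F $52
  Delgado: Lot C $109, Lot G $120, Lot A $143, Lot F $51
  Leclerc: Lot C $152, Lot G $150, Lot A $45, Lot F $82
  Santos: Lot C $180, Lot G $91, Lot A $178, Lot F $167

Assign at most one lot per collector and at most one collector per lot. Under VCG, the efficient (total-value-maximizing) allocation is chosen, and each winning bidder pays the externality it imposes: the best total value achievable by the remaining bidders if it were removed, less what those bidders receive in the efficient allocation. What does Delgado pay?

Delgado pays $20.

Efficient allocation: Costa→Lot C ($151), Delgado→Lot A ($143), Leclerc→Lot G ($150), Santos→Lot F ($167); total welfare W = $611.
Delgado receives Lot A at value $143, so the others get W − 143 = $468.
Without Delgado: best allocation of the remaining 3 bidders over all 4 lots is Costa→Lot A ($158), Leclerc→Lot G ($150), Santos→Lot C ($180), total $488.
VCG payment = (others' best without Delgado) − (others' welfare with Delgado) = 488 − 468 = $20.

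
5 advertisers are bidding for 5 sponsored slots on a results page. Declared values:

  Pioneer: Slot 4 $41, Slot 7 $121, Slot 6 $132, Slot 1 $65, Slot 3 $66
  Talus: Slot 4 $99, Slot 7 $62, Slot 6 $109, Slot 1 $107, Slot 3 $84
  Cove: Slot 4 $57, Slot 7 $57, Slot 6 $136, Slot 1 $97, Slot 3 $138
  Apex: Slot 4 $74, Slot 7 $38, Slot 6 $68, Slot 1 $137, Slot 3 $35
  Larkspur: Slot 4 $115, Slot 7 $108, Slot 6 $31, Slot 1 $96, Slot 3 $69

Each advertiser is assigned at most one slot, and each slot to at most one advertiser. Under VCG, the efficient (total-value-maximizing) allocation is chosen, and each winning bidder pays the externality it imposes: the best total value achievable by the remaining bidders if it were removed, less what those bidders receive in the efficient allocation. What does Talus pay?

Efficient allocation: Pioneer→Slot 7 ($121), Talus→Slot 6 ($109), Cove→Slot 3 ($138), Apex→Slot 1 ($137), Larkspur→Slot 4 ($115); total welfare W = $620.
Talus receives Slot 6 at value $109, so the others get W − 109 = $511.
Without Talus: best allocation of the remaining 4 bidders over all 5 slots is Pioneer→Slot 6 ($132), Cove→Slot 3 ($138), Apex→Slot 1 ($137), Larkspur→Slot 4 ($115), total $522.
VCG payment = (others' best without Talus) − (others' welfare with Talus) = 522 − 511 = $11.

Talus pays $11.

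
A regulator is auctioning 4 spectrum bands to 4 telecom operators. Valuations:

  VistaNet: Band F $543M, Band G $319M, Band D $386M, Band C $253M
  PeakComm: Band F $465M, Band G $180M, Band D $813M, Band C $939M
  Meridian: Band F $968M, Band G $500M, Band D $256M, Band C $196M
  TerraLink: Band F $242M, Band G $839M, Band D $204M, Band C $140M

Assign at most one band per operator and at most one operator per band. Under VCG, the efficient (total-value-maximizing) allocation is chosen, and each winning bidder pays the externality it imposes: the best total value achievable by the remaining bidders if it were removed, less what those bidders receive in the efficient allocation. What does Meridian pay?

Meridian pays $157M.

Efficient allocation: VistaNet→Band D ($386M), PeakComm→Band C ($939M), Meridian→Band F ($968M), TerraLink→Band G ($839M); total welfare W = $3132M.
Meridian receives Band F at value $968M, so the others get W − 968 = $2164M.
Without Meridian: best allocation of the remaining 3 bidders over all 4 bands is VistaNet→Band F ($543M), PeakComm→Band C ($939M), TerraLink→Band G ($839M), total $2321M.
VCG payment = (others' best without Meridian) − (others' welfare with Meridian) = 2321 − 2164 = $157M.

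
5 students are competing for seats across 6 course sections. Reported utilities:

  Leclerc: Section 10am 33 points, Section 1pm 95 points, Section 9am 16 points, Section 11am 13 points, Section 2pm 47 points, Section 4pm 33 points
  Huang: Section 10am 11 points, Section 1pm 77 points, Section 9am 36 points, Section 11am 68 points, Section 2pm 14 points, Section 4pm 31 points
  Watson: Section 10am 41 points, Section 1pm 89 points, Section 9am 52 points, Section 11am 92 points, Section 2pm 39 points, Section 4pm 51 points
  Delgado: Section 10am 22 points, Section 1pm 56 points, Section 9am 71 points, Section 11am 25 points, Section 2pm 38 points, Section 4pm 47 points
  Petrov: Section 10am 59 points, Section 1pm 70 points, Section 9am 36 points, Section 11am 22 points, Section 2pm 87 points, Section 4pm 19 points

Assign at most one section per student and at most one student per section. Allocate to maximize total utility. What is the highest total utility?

Max total: 376 points

Treat this as an assignment problem: match each student to one section.
Optimal: Leclerc→Section 1pm (95 points), Huang→Section 4pm (31 points), Watson→Section 11am (92 points), Delgado→Section 9am (71 points), Petrov→Section 2pm (87 points) — total 95+31+92+71+87 = 376 points.
Column-greedy (each section in turn goes to its best remaining student) gives 331 points, worse by 45.
Checked against all permutations: 376 points is optimal.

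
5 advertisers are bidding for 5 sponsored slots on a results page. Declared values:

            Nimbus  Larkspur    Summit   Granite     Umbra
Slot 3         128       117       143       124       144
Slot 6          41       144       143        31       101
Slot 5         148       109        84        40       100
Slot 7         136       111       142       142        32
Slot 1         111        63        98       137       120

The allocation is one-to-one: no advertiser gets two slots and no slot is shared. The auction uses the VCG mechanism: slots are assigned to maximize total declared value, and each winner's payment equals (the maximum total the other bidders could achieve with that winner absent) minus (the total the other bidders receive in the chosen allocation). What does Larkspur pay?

Efficient allocation: Nimbus→Slot 5 ($148), Larkspur→Slot 6 ($144), Summit→Slot 7 ($142), Granite→Slot 1 ($137), Umbra→Slot 3 ($144); total welfare W = $715.
Larkspur receives Slot 6 at value $144, so the others get W − 144 = $571.
Without Larkspur: best allocation of the remaining 4 bidders over all 5 slots is Nimbus→Slot 5 ($148), Summit→Slot 6 ($143), Granite→Slot 7 ($142), Umbra→Slot 3 ($144), total $577.
VCG payment = (others' best without Larkspur) − (others' welfare with Larkspur) = 577 − 571 = $6.

Larkspur pays $6.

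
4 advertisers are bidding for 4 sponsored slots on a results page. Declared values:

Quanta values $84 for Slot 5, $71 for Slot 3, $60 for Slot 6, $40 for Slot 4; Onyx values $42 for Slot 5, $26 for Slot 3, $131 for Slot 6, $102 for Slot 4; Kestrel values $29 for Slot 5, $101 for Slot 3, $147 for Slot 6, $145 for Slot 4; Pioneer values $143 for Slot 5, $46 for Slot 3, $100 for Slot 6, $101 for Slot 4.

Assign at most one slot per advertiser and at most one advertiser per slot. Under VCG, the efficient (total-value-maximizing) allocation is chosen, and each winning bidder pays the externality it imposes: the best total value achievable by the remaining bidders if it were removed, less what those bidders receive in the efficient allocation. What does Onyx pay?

Efficient allocation: Quanta→Slot 3 ($71), Onyx→Slot 6 ($131), Kestrel→Slot 4 ($145), Pioneer→Slot 5 ($143); total welfare W = $490.
Onyx receives Slot 6 at value $131, so the others get W − 131 = $359.
Without Onyx: best allocation of the remaining 3 bidders over all 4 slots is Quanta→Slot 3 ($71), Kestrel→Slot 6 ($147), Pioneer→Slot 5 ($143), total $361.
VCG payment = (others' best without Onyx) − (others' welfare with Onyx) = 361 − 359 = $2.

Onyx pays $2.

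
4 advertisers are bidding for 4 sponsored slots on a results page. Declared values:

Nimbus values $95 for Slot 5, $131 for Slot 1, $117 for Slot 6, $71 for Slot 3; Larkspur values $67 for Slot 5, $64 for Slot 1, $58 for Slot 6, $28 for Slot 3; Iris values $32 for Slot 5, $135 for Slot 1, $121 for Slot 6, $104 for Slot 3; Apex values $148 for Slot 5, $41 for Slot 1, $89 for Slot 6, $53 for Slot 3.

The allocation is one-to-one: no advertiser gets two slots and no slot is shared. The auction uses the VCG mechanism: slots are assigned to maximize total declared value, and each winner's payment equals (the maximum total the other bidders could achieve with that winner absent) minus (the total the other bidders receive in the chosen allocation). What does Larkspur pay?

Larkspur pays $17.

Efficient allocation: Nimbus→Slot 1 ($131), Larkspur→Slot 6 ($58), Iris→Slot 3 ($104), Apex→Slot 5 ($148); total welfare W = $441.
Larkspur receives Slot 6 at value $58, so the others get W − 58 = $383.
Without Larkspur: best allocation of the remaining 3 bidders over all 4 slots is Nimbus→Slot 1 ($131), Iris→Slot 6 ($121), Apex→Slot 5 ($148), total $400.
VCG payment = (others' best without Larkspur) − (others' welfare with Larkspur) = 400 − 383 = $17.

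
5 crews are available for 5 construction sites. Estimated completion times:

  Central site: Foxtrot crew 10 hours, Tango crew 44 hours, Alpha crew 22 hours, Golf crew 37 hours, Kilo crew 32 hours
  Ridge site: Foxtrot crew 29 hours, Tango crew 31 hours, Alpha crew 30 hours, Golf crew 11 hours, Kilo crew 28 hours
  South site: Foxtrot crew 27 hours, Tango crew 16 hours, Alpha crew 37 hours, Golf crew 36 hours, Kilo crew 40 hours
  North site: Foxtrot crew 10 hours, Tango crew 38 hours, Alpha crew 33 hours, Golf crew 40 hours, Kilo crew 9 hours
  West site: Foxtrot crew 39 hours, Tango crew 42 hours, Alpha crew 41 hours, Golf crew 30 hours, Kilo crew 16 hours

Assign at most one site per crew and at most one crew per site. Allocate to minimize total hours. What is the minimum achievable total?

Minimum total: 75 hours

Optimal: Foxtrot crew→North site (10 hours), Tango crew→South site (16 hours), Alpha crew→Central site (22 hours), Golf crew→Ridge site (11 hours), Kilo crew→West site (16 hours) — total 10+16+22+11+16 = 75 hours.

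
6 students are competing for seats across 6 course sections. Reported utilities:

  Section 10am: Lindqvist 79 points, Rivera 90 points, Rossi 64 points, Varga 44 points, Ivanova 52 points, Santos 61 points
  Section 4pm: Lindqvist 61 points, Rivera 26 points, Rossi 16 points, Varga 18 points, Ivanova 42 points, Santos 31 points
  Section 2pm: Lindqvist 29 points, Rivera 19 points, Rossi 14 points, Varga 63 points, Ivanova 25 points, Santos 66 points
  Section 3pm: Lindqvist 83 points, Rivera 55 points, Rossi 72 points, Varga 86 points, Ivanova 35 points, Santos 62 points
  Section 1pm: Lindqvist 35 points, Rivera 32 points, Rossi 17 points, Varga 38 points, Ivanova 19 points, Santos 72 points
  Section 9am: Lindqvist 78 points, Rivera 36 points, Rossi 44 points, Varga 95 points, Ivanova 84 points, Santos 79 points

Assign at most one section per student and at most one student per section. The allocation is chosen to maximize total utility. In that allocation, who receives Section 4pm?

Lindqvist receives Section 4pm.

Treat this as an assignment problem: match each student to one section.
Optimal: Lindqvist→Section 4pm (61 points), Rivera→Section 10am (90 points), Rossi→Section 3pm (72 points), Varga→Section 2pm (63 points), Ivanova→Section 9am (84 points), Santos→Section 1pm (72 points) — total 61+90+72+63+84+72 = 442 points.
Row-greedy (each student in turn takes its best remaining section) gives 394 points, worse by 48.
Next-best assignment: Lindqvist→Section 9am, Rivera→Section 10am, Rossi→Section 3pm, Varga→Section 2pm, Ivanova→Section 4pm, Santos→Section 1pm = 417 points.
Swapping Ivanova↔Varga (Ivanova→Section 2pm 25 points, Varga→Section 9am 95 points) loses 27.
Lindqvist's own top section is Section 3pm (83 points), but forcing Lindqvist→Section 3pm and reassigning the rest optimally gives only 408 points — worse by 34.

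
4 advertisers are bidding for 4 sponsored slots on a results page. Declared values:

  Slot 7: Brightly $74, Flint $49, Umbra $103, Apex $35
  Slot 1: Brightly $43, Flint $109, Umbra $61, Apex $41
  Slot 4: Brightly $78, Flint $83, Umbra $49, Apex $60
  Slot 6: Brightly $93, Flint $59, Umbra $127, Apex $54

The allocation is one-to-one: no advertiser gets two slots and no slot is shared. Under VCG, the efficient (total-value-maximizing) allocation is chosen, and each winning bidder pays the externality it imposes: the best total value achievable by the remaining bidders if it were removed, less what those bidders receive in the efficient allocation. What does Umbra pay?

Efficient allocation: Brightly→Slot 7 ($74), Flint→Slot 1 ($109), Umbra→Slot 6 ($127), Apex→Slot 4 ($60); total welfare W = $370.
Umbra receives Slot 6 at value $127, so the others get W − 127 = $243.
Without Umbra: best allocation of the remaining 3 bidders over all 4 slots is Brightly→Slot 6 ($93), Flint→Slot 1 ($109), Apex→Slot 4 ($60), total $262.
VCG payment = (others' best without Umbra) − (others' welfare with Umbra) = 262 − 243 = $19.

Umbra pays $19.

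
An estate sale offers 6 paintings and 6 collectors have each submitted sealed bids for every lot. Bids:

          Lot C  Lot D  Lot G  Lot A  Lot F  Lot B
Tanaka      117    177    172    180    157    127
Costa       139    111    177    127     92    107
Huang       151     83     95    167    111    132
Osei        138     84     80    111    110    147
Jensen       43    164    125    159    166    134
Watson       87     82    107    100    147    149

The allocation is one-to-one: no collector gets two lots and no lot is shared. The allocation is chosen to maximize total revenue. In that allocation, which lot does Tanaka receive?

Tanaka receives Lot D.

Optimal: Tanaka→Lot D ($177), Costa→Lot G ($177), Huang→Lot A ($167), Osei→Lot C ($138), Jensen→Lot F ($166), Watson→Lot B ($149) — total 177+177+167+138+166+149 = $974.
Row-greedy (each collector in turn takes its best remaining lot) gives $903, worse by 71.
Next-best assignment: Tanaka→Lot A, Costa→Lot G, Huang→Lot C, Osei→Lot B, Jensen→Lot D, Watson→Lot F = $966.
Every other assignment is strictly worse.
Tanaka's own top lot is Lot A ($180), but forcing Tanaka→Lot A and reassigning the rest optimally gives only $966 — worse by 8.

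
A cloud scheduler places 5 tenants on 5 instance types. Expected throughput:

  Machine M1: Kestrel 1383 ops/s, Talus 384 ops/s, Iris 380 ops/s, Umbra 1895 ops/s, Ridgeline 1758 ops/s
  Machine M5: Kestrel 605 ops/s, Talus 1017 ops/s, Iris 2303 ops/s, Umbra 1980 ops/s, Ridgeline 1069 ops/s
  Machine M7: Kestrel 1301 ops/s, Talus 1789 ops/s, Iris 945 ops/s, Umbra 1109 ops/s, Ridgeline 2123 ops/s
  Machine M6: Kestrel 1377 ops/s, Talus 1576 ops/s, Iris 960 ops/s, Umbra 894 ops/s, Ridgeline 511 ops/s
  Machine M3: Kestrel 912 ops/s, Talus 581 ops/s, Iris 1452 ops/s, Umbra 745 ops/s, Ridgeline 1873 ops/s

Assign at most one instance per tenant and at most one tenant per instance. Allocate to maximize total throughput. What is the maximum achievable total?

Maximum total: 9237 ops/s

Optimal: Kestrel→Machine M6 (1377 ops/s), Talus→Machine M7 (1789 ops/s), Iris→Machine M5 (2303 ops/s), Umbra→Machine M1 (1895 ops/s), Ridgeline→Machine M3 (1873 ops/s) — total 1377+1789+2303+1895+1873 = 9237 ops/s.
Next-best assignment: Kestrel→Machine M7, Talus→Machine M6, Iris→Machine M5, Umbra→Machine M1, Ridgeline→Machine M3 = 8948 ops/s.
No other one-to-one assignment exceeds 9237 ops/s.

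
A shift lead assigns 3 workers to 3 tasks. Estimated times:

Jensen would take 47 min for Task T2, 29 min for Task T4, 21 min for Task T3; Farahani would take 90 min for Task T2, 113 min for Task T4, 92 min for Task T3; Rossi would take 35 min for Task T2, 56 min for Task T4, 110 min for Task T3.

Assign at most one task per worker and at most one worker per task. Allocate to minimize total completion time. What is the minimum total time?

Optimal: Jensen→Task T4 (29 min), Farahani→Task T3 (92 min), Rossi→Task T2 (35 min) — total 29+92+35 = 156 min.
Row-greedy (each worker in turn takes its cheapest remaining task) gives 167 min, worse by 11.
Swapping Jensen↔Rossi (Jensen→Task T2 47 min, Rossi→Task T4 56 min) adds 39.

Min total: 156 min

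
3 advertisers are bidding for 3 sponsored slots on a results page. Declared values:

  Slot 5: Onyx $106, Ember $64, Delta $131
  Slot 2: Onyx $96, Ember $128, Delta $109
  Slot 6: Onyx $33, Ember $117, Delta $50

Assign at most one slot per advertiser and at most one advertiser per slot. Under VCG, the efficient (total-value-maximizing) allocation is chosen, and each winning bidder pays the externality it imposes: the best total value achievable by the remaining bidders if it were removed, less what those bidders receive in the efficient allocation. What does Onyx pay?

Onyx pays $11.

Efficient allocation: Onyx→Slot 2 ($96), Ember→Slot 6 ($117), Delta→Slot 5 ($131); total welfare W = $344.
Onyx receives Slot 2 at value $96, so the others get W − 96 = $248.
Without Onyx: best allocation of the remaining 2 bidders over all 3 slots is Ember→Slot 2 ($128), Delta→Slot 5 ($131), total $259.
VCG payment = (others' best without Onyx) − (others' welfare with Onyx) = 259 − 248 = $11.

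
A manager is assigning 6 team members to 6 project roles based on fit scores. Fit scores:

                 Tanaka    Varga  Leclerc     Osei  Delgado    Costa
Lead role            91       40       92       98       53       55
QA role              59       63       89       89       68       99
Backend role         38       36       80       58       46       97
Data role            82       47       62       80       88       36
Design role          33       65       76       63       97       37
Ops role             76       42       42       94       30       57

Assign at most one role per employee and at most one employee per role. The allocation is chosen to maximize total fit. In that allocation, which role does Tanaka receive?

Tanaka receives Data role.

Optimal: Tanaka→Data role (82 pts), Varga→QA role (63 pts), Leclerc→Lead role (92 pts), Osei→Ops role (94 pts), Delgado→Design role (97 pts), Costa→Backend role (97 pts) — total 82+63+92+94+97+97 = 525 pts.
Column-greedy (each role in turn goes to its best remaining employee) gives 506 pts, worse by 19.
Swapping Osei↔Tanaka (Osei→Data role 80 pts, Tanaka→Ops role 76 pts) loses 20.
Tanaka's own top role is Lead role (91 pts), but forcing Tanaka→Lead role and reassigning the rest optimally gives only 524 pts — worse by 1.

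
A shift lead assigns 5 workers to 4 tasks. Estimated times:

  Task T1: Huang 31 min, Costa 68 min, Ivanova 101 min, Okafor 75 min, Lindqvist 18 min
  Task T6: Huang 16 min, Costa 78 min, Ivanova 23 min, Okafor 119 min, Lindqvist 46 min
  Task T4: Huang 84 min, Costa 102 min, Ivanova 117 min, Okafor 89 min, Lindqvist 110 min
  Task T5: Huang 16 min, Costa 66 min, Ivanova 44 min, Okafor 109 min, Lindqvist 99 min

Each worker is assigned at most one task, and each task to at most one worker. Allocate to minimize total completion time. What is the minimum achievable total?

Minimum total: 146 min

This is the linear assignment problem.
Optimal: Lindqvist→Task T1 (18 min), Ivanova→Task T6 (23 min), Okafor→Task T4 (89 min), Huang→Task T5 (16 min) — total 18+23+89+16 = 146 min.
Min-entry greedy (repeatedly take the single cheapest remaining cell) gives 167 min, worse by 21.
Next-best assignment: Lindqvist→Task T1, Ivanova→Task T6, Costa→Task T4, Huang→Task T5 = 159 min.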